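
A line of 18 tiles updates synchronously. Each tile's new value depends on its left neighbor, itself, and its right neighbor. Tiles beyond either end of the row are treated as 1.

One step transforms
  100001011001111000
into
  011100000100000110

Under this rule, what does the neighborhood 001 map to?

At position 4 the neighborhood is 001; the next row has 0 there.

0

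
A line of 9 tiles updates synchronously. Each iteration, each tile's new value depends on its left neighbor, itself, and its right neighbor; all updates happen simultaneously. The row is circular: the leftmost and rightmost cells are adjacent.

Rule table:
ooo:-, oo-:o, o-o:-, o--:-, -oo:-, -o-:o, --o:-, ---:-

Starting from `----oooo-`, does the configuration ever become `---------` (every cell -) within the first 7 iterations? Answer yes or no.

-------o-
-------o-  (fixed point — unchanged through iteration 7)
iteration 7 is -------o-, still not uniform -

no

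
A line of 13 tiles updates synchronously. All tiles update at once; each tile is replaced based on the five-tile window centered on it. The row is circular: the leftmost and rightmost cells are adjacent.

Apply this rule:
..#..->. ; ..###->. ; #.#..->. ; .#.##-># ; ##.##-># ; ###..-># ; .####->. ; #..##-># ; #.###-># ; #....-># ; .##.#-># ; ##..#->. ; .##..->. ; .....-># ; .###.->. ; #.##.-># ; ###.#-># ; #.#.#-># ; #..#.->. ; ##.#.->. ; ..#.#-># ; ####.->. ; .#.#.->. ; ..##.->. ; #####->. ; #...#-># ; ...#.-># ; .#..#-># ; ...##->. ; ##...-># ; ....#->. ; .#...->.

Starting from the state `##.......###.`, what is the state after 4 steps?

....###...###

#.#####....##
###...###....
..###...###..
....###...###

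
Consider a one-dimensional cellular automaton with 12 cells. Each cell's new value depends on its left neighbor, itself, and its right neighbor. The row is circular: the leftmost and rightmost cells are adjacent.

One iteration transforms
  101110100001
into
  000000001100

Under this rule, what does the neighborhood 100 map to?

0

At position 7 the neighborhood is 100; the next row has 0 there.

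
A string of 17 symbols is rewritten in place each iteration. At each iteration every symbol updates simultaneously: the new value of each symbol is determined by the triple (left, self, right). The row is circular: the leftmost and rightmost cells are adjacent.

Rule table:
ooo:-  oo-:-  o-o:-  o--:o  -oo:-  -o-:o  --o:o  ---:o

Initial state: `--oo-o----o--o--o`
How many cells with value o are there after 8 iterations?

3

oo---oooooooooooo
--ooo------------
oo---oooooooooooo  (repeats iteration 1; period 2)
iteration 8: --ooo------------
count of o: 3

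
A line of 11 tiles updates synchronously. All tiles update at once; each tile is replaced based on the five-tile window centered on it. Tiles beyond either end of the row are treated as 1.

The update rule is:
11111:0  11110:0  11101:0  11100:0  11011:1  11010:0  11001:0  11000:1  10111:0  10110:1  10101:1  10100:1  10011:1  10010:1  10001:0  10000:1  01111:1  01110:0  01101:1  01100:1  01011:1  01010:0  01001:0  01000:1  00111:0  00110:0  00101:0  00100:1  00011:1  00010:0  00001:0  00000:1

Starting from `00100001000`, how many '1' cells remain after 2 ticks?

01111001101
10100010110
count of 1: 5

5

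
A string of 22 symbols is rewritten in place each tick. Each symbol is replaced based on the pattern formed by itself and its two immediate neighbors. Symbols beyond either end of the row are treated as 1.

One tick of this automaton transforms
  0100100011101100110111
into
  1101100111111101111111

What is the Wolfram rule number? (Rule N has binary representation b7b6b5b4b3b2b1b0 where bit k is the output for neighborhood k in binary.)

238

position 9: 111 → 1  (bit 7 = 1)
position 10: 110 → 1  (bit 6 = 1)
position 0: 101 → 1  (bit 5 = 1)
position 2: 100 → 0  (bit 4 = 0)
position 8: 011 → 1  (bit 3 = 1)
position 1: 010 → 1  (bit 2 = 1)
position 3: 001 → 1  (bit 1 = 1)
position 6: 000 → 0  (bit 0 = 0)
bits b7..b0 = 11101110 = 238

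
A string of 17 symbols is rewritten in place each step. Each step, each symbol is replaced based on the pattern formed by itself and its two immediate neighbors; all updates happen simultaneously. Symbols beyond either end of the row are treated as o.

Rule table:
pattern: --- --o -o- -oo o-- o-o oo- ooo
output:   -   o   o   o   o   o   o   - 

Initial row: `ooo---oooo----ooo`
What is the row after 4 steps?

o---------------o

step 1: --oo-oo--oo--oo--
step 2: ooooooooooooooooo
step 3: -----------------
step 4: o---------------o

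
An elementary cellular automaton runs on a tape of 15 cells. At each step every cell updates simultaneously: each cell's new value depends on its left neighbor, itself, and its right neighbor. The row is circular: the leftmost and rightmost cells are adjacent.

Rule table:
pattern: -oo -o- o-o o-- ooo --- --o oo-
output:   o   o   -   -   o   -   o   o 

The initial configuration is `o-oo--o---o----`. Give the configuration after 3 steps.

o-oo-oo-ooo-ooo

o-oo-oo--oo---o
o-oo-oo-ooo--oo
o-oo-oo-ooo-ooo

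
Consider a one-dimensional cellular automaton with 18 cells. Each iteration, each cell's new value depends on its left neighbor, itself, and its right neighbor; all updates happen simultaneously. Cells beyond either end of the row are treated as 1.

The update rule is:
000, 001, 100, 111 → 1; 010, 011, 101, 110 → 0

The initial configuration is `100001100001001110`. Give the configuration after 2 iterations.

iteration 1: 011110011110110100
iteration 2: 001101101100000011

001101101100000011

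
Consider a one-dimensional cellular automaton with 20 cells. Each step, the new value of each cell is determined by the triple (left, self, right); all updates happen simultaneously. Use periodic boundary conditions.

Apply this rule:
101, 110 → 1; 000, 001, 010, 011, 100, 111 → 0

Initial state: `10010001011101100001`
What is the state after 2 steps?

10000000100110100000
00000000000011000000

00000000000011000000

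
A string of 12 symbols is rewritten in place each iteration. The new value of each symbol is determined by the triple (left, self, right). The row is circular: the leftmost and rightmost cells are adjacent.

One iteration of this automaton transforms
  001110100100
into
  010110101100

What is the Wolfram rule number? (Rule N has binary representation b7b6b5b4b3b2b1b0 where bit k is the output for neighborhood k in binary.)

position 3: 111 → 1  (bit 7 = 1)
position 4: 110 → 1  (bit 6 = 1)
position 5: 101 → 0  (bit 5 = 0)
position 7: 100 → 0  (bit 4 = 0)
position 2: 011 → 0  (bit 3 = 0)
position 6: 010 → 1  (bit 2 = 1)
position 1: 001 → 1  (bit 1 = 1)
position 0: 000 → 0  (bit 0 = 0)
bits b7..b0 = 11000110 = 198

198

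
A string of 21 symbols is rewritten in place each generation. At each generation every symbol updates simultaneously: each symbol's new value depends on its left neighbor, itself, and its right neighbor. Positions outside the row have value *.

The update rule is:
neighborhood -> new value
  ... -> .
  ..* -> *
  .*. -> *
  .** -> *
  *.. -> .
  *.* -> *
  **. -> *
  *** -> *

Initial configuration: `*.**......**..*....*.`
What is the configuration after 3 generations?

****...********.*****

generation 1: ****.....***.**...***
generation 2: ****....*******..****
generation 3: ****...********.*****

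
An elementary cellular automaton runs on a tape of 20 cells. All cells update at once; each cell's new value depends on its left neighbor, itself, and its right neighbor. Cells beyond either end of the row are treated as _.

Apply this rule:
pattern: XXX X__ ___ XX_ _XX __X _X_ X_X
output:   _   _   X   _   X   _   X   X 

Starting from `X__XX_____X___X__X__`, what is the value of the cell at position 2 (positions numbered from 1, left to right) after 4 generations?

_

X__X__XXX_X_X_X__X_X
X__X__X__XXXXXX__XXX
X__X__X__X_______X__
X__X__X__X_XXXXX_X_X
position 2 holds _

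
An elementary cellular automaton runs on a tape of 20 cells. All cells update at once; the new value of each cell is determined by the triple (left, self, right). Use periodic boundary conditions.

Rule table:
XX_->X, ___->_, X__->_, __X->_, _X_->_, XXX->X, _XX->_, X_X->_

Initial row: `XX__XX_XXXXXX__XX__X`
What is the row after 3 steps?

XX___X__XXXXX___X___
_X_______XXXX_______
__________XXX_______

__________XXX_______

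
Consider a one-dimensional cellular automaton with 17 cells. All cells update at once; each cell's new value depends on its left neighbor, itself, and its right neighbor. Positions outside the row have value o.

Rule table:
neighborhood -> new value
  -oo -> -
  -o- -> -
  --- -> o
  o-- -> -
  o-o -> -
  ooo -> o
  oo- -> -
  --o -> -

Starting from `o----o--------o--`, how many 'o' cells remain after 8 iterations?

--oo---oooooo----
-----o--oooo--oo-
-ooo-----oo------
--o--ooo----oooo-
------o--oo--oo--
-oooo------------
--oo--oooooooooo-
-------oooooooo--
count of o: 8

8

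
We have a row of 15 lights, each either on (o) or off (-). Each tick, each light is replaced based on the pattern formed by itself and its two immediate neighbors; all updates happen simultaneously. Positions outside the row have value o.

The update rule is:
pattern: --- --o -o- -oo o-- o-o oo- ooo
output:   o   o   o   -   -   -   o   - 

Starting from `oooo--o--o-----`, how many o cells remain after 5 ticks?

---o-oo-oo-oooo
-ooo--o--o-----
---o-oo-oo-oooo  (repeats tick 1; period 2)
tick 5: ---o-oo-oo-oooo
count of o: 9

9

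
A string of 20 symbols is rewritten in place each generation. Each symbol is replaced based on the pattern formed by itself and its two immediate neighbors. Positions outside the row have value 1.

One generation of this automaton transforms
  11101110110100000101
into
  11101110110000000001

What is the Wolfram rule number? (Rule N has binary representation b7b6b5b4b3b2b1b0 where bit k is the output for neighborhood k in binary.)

position 0: 111 → 1  (bit 7 = 1)
position 2: 110 → 1  (bit 6 = 1)
position 3: 101 → 0  (bit 5 = 0)
position 12: 100 → 0  (bit 4 = 0)
position 4: 011 → 1  (bit 3 = 1)
position 11: 010 → 0  (bit 2 = 0)
position 16: 001 → 0  (bit 1 = 0)
position 13: 000 → 0  (bit 0 = 0)
bits b7..b0 = 11001000 = 200

200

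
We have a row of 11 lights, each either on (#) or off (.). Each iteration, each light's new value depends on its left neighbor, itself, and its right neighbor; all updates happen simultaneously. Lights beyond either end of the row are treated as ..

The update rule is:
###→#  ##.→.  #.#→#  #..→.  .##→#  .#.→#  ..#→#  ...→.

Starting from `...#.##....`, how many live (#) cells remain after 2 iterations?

4

iteration 1: ..####.....
iteration 2: .####......
count of #: 4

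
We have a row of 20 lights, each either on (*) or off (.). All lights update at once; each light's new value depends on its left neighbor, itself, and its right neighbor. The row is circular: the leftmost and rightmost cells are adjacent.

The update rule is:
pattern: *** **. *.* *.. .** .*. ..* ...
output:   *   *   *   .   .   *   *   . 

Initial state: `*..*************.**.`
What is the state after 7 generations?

***.*****.**********

*.*.*************.**
****.*************.*
*****.*************.
.*****.*************
*.*****.************
**.*****.***********
***.*****.**********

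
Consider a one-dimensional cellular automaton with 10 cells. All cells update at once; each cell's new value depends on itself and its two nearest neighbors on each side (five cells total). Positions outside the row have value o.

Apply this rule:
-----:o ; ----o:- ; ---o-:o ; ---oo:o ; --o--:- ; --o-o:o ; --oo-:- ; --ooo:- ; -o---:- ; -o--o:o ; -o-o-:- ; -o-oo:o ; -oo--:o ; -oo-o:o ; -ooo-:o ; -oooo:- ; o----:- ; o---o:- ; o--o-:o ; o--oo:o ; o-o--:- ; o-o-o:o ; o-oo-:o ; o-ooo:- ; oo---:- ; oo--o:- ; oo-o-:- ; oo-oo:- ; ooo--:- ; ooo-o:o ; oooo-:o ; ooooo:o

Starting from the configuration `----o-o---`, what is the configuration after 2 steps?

---oo----o
--o-o---o-

--o-o---o-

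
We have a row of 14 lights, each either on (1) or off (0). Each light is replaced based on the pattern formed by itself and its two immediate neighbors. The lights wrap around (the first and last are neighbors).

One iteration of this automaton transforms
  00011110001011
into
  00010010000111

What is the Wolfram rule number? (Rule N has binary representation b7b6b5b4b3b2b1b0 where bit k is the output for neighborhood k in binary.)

position 4: 111 → 0  (bit 7 = 0)
position 6: 110 → 1  (bit 6 = 1)
position 11: 101 → 1  (bit 5 = 1)
position 0: 100 → 0  (bit 4 = 0)
position 3: 011 → 1  (bit 3 = 1)
position 10: 010 → 0  (bit 2 = 0)
position 2: 001 → 0  (bit 1 = 0)
position 1: 000 → 0  (bit 0 = 0)
bits b7..b0 = 01101000 = 104

104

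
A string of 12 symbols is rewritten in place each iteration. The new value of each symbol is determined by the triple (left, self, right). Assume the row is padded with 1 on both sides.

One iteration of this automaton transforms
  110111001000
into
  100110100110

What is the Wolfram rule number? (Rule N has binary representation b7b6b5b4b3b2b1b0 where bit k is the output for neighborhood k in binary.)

position 0: 111 → 1  (bit 7 = 1)
position 1: 110 → 0  (bit 6 = 0)
position 2: 101 → 0  (bit 5 = 0)
position 6: 100 → 1  (bit 4 = 1)
position 3: 011 → 1  (bit 3 = 1)
position 8: 010 → 0  (bit 2 = 0)
position 7: 001 → 0  (bit 1 = 0)
position 10: 000 → 1  (bit 0 = 1)
bits b7..b0 = 10011001 = 153

153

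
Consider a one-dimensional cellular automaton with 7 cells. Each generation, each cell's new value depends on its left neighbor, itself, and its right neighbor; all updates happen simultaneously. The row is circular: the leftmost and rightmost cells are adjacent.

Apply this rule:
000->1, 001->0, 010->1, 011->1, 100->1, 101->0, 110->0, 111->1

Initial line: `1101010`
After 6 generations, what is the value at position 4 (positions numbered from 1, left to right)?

1001010
1101010  (repeats generation 0; period 2)
generation 6: 1101010
position 4 holds 1

1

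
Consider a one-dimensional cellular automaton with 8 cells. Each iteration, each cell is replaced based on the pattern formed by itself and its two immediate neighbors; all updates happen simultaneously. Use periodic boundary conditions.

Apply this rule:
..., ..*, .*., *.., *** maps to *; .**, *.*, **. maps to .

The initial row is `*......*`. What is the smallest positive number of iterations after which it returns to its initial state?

.******.
*.****.*
...**...
***..***
**.**.**
*......*

6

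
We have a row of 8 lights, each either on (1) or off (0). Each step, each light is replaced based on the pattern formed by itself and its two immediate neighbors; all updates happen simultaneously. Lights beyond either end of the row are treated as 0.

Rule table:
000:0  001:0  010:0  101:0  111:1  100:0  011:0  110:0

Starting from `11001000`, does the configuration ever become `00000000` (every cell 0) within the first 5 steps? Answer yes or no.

00000000
all cells are 0 at step 1

yes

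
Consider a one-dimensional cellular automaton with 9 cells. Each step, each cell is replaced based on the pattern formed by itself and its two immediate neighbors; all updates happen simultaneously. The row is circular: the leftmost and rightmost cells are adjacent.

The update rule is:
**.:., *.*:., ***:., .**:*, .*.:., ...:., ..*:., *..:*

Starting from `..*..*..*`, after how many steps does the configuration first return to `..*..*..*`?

3

*..*..*..
.*..*..*.
..*..*..*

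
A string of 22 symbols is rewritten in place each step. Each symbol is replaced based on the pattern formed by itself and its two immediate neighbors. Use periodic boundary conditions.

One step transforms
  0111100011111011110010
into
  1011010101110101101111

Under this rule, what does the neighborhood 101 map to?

At position 13 the neighborhood is 101; the next row has 1 there.

1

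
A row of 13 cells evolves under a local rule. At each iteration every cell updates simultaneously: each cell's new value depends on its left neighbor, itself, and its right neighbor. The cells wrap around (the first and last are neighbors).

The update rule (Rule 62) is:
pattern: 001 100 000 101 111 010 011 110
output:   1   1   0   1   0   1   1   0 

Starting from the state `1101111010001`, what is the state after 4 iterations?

0111000110011

0011000111011
1110101100110
1001111011101
0111000110011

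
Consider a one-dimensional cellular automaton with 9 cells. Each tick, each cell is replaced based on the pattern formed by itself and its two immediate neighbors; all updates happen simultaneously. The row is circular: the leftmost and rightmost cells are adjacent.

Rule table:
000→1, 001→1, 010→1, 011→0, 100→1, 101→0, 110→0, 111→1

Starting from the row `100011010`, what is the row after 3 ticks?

111100010
011011110
100001101

100001101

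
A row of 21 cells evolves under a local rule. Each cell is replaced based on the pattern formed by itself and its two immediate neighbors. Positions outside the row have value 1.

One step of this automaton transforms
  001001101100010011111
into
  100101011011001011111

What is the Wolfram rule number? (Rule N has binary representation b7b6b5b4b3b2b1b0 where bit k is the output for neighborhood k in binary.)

position 17: 111 → 1  (bit 7 = 1)
position 6: 110 → 0  (bit 6 = 0)
position 7: 101 → 1  (bit 5 = 1)
position 0: 100 → 1  (bit 4 = 1)
position 5: 011 → 1  (bit 3 = 1)
position 2: 010 → 0  (bit 2 = 0)
position 1: 001 → 0  (bit 1 = 0)
position 11: 000 → 1  (bit 0 = 1)
bits b7..b0 = 10111001 = 185

185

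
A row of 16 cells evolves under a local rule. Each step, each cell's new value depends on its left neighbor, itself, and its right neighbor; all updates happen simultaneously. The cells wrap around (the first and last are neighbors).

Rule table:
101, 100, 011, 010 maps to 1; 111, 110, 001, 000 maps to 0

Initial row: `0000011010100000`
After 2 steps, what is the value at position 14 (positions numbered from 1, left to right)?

0000010111110000
0000011100001000
position 14 holds 0

0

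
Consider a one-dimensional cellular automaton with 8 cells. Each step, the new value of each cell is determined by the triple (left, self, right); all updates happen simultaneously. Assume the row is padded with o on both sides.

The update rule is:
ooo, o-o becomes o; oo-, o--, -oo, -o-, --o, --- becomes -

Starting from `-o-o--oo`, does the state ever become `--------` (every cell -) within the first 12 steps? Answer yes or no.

o-o----o
-o------
o-------
--------
all cells are - at step 4

yes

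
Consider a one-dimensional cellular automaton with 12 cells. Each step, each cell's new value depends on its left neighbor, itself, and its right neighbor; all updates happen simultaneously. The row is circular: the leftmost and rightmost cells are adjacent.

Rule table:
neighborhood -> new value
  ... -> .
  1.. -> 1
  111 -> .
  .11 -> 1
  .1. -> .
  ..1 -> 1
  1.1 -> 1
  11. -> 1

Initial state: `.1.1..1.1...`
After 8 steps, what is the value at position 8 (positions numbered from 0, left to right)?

1.1.11.1.1..
.1.1111.1.11
1.11..11.111
1111111111..
1........111
11......11..
111....11111
..11..11....
position 8 holds .

.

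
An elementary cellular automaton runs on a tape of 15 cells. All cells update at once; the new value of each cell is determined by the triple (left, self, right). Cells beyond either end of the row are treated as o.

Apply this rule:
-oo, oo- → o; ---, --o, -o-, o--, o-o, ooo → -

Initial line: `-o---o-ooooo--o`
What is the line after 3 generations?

-------o---o--o
--------------o
--------------o

--------------o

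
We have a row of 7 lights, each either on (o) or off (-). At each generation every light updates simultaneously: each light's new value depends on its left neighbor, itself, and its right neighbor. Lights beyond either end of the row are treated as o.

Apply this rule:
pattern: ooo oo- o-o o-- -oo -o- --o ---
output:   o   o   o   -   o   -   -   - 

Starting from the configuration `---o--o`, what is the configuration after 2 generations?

------o

generation 1: ------o
generation 2: ------o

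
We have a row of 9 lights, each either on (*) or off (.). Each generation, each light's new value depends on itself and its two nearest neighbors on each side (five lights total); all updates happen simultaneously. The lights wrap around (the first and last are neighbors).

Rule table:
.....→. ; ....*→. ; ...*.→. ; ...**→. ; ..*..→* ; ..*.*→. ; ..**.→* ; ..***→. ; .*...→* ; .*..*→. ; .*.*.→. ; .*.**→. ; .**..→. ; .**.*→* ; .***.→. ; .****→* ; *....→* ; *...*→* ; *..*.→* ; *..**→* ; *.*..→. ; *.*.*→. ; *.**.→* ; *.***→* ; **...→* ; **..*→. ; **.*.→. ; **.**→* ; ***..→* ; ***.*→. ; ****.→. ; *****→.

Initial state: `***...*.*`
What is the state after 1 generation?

*.***...*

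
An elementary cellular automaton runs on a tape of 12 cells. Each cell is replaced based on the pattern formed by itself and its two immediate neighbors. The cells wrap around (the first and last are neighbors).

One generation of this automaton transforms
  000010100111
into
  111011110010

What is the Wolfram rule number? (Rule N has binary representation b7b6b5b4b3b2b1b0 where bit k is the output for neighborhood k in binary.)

position 10: 111 → 1  (bit 7 = 1)
position 11: 110 → 0  (bit 6 = 0)
position 5: 101 → 1  (bit 5 = 1)
position 0: 100 → 1  (bit 4 = 1)
position 9: 011 → 0  (bit 3 = 0)
position 4: 010 → 1  (bit 2 = 1)
position 3: 001 → 0  (bit 1 = 0)
position 1: 000 → 1  (bit 0 = 1)
bits b7..b0 = 10110101 = 181

181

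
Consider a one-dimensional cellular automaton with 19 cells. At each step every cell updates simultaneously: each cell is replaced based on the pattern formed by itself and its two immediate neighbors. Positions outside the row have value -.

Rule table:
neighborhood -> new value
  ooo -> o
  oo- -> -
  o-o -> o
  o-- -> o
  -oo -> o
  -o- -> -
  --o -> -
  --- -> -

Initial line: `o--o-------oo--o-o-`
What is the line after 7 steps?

-------o--o------o-

-o--o------o-o--o-o
--o--o------o-o--o-
---o--o------o-o--o
----o--o------o-o--
-----o--o------o-o-
------o--o------o-o
-------o--o------o-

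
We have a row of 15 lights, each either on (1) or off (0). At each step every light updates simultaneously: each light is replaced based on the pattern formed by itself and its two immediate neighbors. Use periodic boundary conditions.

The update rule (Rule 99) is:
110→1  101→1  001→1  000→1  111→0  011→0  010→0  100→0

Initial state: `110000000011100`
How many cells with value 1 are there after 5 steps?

010111111100101
101000000101010
010011111010101
100100001101010
001001110110101
count of 1: 8

8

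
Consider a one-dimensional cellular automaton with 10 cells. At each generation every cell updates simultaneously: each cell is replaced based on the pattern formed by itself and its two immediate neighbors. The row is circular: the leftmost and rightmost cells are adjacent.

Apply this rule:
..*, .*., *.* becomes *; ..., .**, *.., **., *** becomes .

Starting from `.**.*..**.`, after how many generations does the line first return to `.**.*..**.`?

10

*..**.*...
*.*..**..*
.**.*...*.
*..**..**.
*.*...*..*
.**..**.*.
*...*..**.
*..**.*..*
..*..**.*.
.**.*..**.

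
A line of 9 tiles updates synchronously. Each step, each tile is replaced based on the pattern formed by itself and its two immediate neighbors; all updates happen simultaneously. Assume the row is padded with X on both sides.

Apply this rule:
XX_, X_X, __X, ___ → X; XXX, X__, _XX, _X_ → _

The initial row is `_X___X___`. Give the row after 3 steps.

XX_X_X__X

X__XX__XX
X_X_X_X__
XX_X_X__X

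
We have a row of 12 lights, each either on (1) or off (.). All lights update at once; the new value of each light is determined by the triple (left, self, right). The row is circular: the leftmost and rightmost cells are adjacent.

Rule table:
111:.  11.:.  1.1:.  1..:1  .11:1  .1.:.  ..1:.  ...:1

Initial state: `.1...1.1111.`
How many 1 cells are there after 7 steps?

8

..11...1...1
1.1.11..11..
....1.1.1.1.
111........1
...1111111.1
11.1........
1...1111111.
count of 1: 8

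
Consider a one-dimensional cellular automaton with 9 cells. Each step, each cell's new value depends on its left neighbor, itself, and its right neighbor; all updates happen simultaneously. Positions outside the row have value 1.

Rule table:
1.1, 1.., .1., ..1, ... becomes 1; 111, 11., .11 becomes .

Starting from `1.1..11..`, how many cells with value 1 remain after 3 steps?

step 1: .1111..11
step 2: 1....11..
step 3: .1111..11
count of 1: 6

6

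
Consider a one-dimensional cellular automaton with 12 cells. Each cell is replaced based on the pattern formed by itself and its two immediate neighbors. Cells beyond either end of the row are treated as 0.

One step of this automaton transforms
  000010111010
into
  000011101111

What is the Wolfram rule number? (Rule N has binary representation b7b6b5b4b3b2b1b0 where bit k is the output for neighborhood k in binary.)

124

position 7: 111 → 0  (bit 7 = 0)
position 8: 110 → 1  (bit 6 = 1)
position 5: 101 → 1  (bit 5 = 1)
position 11: 100 → 1  (bit 4 = 1)
position 6: 011 → 1  (bit 3 = 1)
position 4: 010 → 1  (bit 2 = 1)
position 3: 001 → 0  (bit 1 = 0)
position 0: 000 → 0  (bit 0 = 0)
bits b7..b0 = 01111100 = 124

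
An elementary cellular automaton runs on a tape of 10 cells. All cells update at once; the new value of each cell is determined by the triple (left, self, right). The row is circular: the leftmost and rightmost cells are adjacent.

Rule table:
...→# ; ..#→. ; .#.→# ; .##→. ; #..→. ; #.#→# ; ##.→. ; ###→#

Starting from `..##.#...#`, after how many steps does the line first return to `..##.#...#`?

....##.#.#
.##...####
#...#..##.
#.#.#....#
.####.##..
..##.#...#

6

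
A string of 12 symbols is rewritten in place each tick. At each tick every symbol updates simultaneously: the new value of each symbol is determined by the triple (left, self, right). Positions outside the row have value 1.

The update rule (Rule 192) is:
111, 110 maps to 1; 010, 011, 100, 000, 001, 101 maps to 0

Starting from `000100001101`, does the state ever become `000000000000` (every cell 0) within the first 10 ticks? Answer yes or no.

000000000100
000000000000
all cells are 0 at tick 2

yes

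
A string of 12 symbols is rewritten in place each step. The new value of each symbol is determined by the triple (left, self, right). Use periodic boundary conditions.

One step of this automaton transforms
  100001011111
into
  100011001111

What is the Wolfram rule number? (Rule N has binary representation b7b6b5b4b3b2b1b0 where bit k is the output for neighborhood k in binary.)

198

position 8: 111 → 1  (bit 7 = 1)
position 0: 110 → 1  (bit 6 = 1)
position 6: 101 → 0  (bit 5 = 0)
position 1: 100 → 0  (bit 4 = 0)
position 7: 011 → 0  (bit 3 = 0)
position 5: 010 → 1  (bit 2 = 1)
position 4: 001 → 1  (bit 1 = 1)
position 2: 000 → 0  (bit 0 = 0)
bits b7..b0 = 11000110 = 198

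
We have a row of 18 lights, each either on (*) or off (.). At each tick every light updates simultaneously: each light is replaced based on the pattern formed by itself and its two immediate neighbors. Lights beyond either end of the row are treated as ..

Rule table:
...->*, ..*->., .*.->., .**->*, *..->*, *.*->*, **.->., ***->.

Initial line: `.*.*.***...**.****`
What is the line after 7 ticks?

..*.**..**.*.**...
*..**.*.*.*.**.***
.*.*.*.*.*.**.**..
..*.*.*.*.**.**.**
*..*.*.*.**.**.**.
.*..*.*.**.**.**.*
..*..*.**.**.**.*.

..*..*.**.**.**.*.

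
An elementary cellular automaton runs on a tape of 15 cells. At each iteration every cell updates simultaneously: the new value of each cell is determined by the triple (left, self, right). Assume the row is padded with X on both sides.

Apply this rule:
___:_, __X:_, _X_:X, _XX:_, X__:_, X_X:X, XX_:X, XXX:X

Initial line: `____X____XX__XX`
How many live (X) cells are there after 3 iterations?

iteration 1: ____X_____X___X
iteration 2: ____X_____X____
iteration 3: ____X_____X____
count of X: 2

2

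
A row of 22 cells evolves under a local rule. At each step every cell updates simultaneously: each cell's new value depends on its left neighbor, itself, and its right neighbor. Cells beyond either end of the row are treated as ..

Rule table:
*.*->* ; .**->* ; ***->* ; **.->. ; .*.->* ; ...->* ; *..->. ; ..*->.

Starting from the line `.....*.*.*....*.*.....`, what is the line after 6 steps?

*****.**.***.****..*.*

step 1: ****.*****.**.***.****
step 2: ***.*****.**.***.****.
step 3: **.*****.**.***.****..
step 4: *.*****.**.***.****..*
step 5: ******.**.***.****...*
step 6: *****.**.***.****..*.*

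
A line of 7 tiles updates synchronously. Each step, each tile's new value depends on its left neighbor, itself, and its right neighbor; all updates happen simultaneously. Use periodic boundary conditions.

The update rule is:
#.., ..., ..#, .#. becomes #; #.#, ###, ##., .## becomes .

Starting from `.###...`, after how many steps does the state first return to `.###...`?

2

step 1: #...###
step 2: .###...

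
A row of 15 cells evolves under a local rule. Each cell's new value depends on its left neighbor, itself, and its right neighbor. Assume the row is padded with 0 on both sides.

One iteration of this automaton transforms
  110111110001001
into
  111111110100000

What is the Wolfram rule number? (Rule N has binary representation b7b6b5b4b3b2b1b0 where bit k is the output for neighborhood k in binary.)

position 4: 111 → 1  (bit 7 = 1)
position 1: 110 → 1  (bit 6 = 1)
position 2: 101 → 1  (bit 5 = 1)
position 8: 100 → 0  (bit 4 = 0)
position 0: 011 → 1  (bit 3 = 1)
position 11: 010 → 0  (bit 2 = 0)
position 10: 001 → 0  (bit 1 = 0)
position 9: 000 → 1  (bit 0 = 1)
bits b7..b0 = 11101001 = 233

233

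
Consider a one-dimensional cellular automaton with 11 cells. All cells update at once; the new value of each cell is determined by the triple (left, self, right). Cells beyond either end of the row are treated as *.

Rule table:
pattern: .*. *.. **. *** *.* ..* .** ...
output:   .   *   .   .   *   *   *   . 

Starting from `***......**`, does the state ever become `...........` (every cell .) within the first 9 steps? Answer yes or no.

...*....**.
*.*.*..**.*
.*.*.***.**
*.*.**..**.
.*.**.***.*
*.**.**..**
.**.**.***.
**.**.**..*
..**.**.***
step 9 is ..**.**.***, still not uniform .

no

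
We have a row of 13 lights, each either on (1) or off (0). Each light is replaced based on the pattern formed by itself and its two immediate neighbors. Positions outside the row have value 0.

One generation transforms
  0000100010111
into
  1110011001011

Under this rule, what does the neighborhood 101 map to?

At position 9 the neighborhood is 101; the next row has 1 there.

1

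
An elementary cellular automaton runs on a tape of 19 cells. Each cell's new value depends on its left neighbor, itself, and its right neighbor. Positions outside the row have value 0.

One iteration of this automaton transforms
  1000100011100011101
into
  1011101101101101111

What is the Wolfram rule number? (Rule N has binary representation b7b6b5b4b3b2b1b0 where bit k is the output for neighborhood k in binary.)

position 9: 111 → 1  (bit 7 = 1)
position 10: 110 → 1  (bit 6 = 1)
position 17: 101 → 1  (bit 5 = 1)
position 1: 100 → 0  (bit 4 = 0)
position 8: 011 → 0  (bit 3 = 0)
position 0: 010 → 1  (bit 2 = 1)
position 3: 001 → 1  (bit 1 = 1)
position 2: 000 → 1  (bit 0 = 1)
bits b7..b0 = 11100111 = 231

231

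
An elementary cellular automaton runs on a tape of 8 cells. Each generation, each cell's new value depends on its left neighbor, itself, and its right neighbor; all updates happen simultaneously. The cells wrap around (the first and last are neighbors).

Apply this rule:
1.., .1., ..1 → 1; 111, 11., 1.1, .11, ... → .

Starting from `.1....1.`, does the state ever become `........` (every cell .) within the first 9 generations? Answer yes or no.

generation 1: 111..111
generation 2: ...11...
generation 3: ..1..1..
generation 4: .111111.
generation 5: 1......1
generation 6: .1....1.  (repeats generation 0; period 6)
generation 9: ..1..1..
generation 9 is ..1..1.., still not uniform .

no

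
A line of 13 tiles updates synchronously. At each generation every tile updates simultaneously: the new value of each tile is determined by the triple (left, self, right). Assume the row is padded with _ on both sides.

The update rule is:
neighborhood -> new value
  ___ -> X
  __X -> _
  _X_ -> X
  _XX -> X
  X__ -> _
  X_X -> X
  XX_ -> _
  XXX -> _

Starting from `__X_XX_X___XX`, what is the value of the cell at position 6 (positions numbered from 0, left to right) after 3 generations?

X_XXX_XX_X_X_
XXX__XX_XXXX_
X____X_XX____
position 6 holds _

_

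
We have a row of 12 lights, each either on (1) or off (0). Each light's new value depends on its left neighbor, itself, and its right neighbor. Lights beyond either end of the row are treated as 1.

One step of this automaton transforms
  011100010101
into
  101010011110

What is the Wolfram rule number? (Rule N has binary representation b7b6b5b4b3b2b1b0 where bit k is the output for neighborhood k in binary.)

position 2: 111 → 1  (bit 7 = 1)
position 3: 110 → 0  (bit 6 = 0)
position 0: 101 → 1  (bit 5 = 1)
position 4: 100 → 1  (bit 4 = 1)
position 1: 011 → 0  (bit 3 = 0)
position 7: 010 → 1  (bit 2 = 1)
position 6: 001 → 0  (bit 1 = 0)
position 5: 000 → 0  (bit 0 = 0)
bits b7..b0 = 10110100 = 180

180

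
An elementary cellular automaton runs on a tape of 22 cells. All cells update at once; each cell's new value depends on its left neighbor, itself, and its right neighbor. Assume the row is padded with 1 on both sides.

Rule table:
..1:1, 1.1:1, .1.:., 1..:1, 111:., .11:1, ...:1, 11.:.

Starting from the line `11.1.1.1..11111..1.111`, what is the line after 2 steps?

11.1.1.11..11111.11.11

..1.1.1.111....11.11..
11.1.1.11..11111.11.11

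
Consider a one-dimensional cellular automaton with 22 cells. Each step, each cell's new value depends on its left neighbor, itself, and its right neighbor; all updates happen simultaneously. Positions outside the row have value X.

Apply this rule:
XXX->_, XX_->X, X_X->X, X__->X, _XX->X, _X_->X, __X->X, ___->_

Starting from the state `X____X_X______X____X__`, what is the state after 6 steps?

_XX___XXXX___XXXX____X

step 1: XX__XXXXX____XXX__XXXX
step 2: _XXXX___XX__XX_XXXX___
step 3: XX__XX_XXXXXXXXX__XX_X
step 4: _XXXXXXX_______XXXXXXX
step 5: XX_____XX_____XX______
step 6: _XX___XXXX___XXXX____X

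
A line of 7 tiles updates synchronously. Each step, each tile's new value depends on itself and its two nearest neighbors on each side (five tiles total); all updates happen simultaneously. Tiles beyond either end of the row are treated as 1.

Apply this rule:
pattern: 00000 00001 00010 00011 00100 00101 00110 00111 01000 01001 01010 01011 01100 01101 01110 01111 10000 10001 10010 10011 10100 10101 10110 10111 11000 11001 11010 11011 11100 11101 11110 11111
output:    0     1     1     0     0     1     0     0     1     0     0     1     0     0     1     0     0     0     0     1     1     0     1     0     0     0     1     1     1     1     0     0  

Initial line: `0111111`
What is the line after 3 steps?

1000000
1000010
1001111

1001111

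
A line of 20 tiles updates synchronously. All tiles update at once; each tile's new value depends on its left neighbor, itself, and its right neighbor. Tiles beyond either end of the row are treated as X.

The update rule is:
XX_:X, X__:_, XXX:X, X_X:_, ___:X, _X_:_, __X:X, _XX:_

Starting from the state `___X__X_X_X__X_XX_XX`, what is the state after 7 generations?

generation 1: _XX__X______X___X__X
generation 2: __X_X__XXXXX__XX__X_
generation 3: _X____X_XXXX_X_X_X__
generation 4: ___XXX___XXX_______X
generation 5: _XX_XX_XX_XX_XXXXXX_
generation 6: __X__X__X__X__XXXXX_
generation 7: _X__X__X__X__X_XXXX_

_X__X__X__X__X_XXXX_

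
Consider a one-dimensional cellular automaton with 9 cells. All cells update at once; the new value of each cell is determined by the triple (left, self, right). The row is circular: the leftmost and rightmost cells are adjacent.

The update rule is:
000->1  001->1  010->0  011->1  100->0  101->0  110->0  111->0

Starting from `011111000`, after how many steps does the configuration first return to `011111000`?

110000011
000111110
111100000
100001111
001111000
111000011
000011110
111110000
100000111
001111100
111000001
000011111
011110000
110000111
000111100
111100001
000001111
011111000

18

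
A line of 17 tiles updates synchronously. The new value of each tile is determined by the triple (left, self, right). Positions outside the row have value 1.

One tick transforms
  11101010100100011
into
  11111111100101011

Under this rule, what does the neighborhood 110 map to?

1

At position 2 the neighborhood is 110; the next row has 1 there.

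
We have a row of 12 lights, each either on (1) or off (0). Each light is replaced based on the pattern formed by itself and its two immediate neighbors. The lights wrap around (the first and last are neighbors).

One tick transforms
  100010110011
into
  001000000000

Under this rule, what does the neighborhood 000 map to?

1

At position 2 the neighborhood is 000; the next row has 1 there.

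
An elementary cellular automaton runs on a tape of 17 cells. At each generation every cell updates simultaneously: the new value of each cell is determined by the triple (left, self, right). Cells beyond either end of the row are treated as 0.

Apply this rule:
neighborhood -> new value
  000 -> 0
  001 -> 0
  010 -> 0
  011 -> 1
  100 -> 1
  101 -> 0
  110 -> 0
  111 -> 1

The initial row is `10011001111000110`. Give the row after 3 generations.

01010101110100101
00000001100010000
00000001010001000

00000001010001000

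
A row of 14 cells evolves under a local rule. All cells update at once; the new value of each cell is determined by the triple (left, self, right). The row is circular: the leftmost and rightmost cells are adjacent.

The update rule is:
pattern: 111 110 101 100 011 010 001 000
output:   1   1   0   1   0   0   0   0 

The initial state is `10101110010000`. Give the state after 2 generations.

00000011100100

00000111001000
00000011100100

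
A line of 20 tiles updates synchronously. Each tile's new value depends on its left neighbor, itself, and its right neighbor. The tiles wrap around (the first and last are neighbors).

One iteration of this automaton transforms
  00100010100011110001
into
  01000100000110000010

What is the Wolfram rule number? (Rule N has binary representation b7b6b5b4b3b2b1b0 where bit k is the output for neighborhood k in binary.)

position 13: 111 → 0  (bit 7 = 0)
position 15: 110 → 0  (bit 6 = 0)
position 7: 101 → 0  (bit 5 = 0)
position 0: 100 → 0  (bit 4 = 0)
position 12: 011 → 1  (bit 3 = 1)
position 2: 010 → 0  (bit 2 = 0)
position 1: 001 → 1  (bit 1 = 1)
position 4: 000 → 0  (bit 0 = 0)
bits b7..b0 = 00001010 = 10

10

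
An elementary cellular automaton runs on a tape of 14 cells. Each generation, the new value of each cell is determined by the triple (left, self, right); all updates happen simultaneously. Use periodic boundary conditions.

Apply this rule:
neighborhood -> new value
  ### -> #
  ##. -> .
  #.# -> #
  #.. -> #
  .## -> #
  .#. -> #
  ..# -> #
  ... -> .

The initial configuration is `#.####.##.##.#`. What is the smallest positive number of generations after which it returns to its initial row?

.####.##.##.##
####.##.##.##.
###.##.##.##.#
##.##.##.##.##
#.##.##.##.###
.##.##.##.####
##.##.##.####.
#.##.##.####.#
.##.##.####.##
##.##.####.##.
#.##.####.##.#
.##.####.##.##
##.####.##.##.
#.####.##.##.#

14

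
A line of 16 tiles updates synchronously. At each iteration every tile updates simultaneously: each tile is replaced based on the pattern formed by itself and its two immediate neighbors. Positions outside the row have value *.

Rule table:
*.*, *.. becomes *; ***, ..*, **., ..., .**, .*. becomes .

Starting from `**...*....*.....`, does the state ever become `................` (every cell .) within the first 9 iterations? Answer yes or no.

..*...*....*....
*..*...*....*...
.*..*...*....*..
*.*..*...*....*.
.*.*..*...*....*
*.*.*..*...*....
.*.*.*..*...*...
*.*.*.*..*...*..
.*.*.*.*..*...*.
iteration 9 is .*.*.*.*..*...*., still not uniform .

no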